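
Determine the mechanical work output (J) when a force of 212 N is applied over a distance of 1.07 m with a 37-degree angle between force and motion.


W = F * d * cos(theta)
theta = 37 deg = 0.6458 rad
cos(theta) = 0.7986
W = 212 * 1.07 * 0.7986
W = 181.1625


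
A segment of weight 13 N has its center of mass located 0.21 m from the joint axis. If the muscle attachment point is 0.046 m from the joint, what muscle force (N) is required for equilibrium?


F_muscle = W * d_load / d_muscle
F_muscle = 13 * 0.21 / 0.046
Numerator = 2.7300
F_muscle = 59.3478


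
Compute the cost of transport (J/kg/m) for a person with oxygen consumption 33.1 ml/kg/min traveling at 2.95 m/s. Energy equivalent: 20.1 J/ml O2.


Power per kg = VO2 * 20.1 / 60
Power per kg = 33.1 * 20.1 / 60 = 11.0885 W/kg
Cost = power_per_kg / speed
Cost = 11.0885 / 2.95
Cost = 3.7588


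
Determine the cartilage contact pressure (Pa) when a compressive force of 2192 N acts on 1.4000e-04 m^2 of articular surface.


P = F / A
P = 2192 / 1.4000e-04
P = 1.5657e+07


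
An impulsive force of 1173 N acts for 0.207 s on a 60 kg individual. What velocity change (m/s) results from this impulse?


J = F * dt = 1173 * 0.207 = 242.8110 N*s
delta_v = J / m
delta_v = 242.8110 / 60
delta_v = 4.0469


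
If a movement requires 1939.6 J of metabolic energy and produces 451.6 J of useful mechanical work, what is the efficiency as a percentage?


eta = (W_mech / E_meta) * 100
eta = (451.6 / 1939.6) * 100
ratio = 0.2328
eta = 23.2832


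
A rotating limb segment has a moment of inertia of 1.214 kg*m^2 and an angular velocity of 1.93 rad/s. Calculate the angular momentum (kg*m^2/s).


L = I * omega
L = 1.214 * 1.93
L = 2.3430


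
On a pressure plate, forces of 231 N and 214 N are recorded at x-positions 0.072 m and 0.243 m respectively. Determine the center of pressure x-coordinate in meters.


COP_x = (F1*x1 + F2*x2) / (F1 + F2)
COP_x = (231*0.072 + 214*0.243) / (231 + 214)
Numerator = 68.6340
Denominator = 445
COP_x = 0.1542


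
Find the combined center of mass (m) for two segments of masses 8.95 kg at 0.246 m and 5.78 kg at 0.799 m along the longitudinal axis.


COM = (m1*x1 + m2*x2) / (m1 + m2)
COM = (8.95*0.246 + 5.78*0.799) / (8.95 + 5.78)
Numerator = 6.8199
Denominator = 14.7300
COM = 0.4630


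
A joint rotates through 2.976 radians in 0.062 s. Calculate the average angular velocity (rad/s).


omega = delta_theta / delta_t
omega = 2.976 / 0.062
omega = 48.0000


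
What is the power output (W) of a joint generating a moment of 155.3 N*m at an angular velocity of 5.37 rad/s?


P = M * omega
P = 155.3 * 5.37
P = 833.9610


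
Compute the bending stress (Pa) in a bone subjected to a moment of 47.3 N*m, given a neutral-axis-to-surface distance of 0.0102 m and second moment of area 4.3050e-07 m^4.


sigma = M * c / I
sigma = 47.3 * 0.0102 / 4.3050e-07
M * c = 0.4825
sigma = 1.1207e+06


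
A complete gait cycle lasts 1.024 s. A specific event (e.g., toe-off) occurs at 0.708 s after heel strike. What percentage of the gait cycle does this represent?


pct = (event_time / cycle_time) * 100
pct = (0.708 / 1.024) * 100
ratio = 0.6914
pct = 69.1406


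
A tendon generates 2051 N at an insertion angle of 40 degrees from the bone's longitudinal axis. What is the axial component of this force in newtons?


F_eff = F_tendon * cos(theta)
theta = 40 deg = 0.6981 rad
cos(theta) = 0.7660
F_eff = 2051 * 0.7660
F_eff = 1571.1572


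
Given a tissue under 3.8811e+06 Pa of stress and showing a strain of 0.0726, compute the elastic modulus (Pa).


E = stress / strain
E = 3.8811e+06 / 0.0726
E = 5.3459e+07


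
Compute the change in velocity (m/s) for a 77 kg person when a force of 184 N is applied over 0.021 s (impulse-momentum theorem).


J = F * dt = 184 * 0.021 = 3.8640 N*s
delta_v = J / m
delta_v = 3.8640 / 77
delta_v = 0.0502


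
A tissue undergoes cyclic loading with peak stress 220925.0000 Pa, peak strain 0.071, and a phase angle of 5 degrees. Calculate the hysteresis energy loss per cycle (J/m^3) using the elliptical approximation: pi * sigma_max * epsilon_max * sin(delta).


E_loss = pi * sigma_max * epsilon_max * sin(delta)
delta = 5 deg = 0.0873 rad
sin(delta) = 0.0872
E_loss = pi * 220925.0000 * 0.071 * 0.0872
E_loss = 4294.8608


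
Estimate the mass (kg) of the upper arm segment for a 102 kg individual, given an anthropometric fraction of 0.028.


m_segment = body_mass * fraction
m_segment = 102 * 0.028
m_segment = 2.8560


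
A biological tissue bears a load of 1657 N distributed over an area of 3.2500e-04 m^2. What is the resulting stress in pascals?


stress = F / A
stress = 1657 / 3.2500e-04
stress = 5.0985e+06


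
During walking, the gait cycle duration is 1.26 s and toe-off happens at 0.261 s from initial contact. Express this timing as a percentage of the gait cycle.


pct = (event_time / cycle_time) * 100
pct = (0.261 / 1.26) * 100
ratio = 0.2071
pct = 20.7143


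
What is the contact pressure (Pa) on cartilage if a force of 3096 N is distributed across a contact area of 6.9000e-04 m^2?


P = F / A
P = 3096 / 6.9000e-04
P = 4.4870e+06


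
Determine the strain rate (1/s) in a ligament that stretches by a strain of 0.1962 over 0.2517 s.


strain_rate = delta_strain / delta_t
strain_rate = 0.1962 / 0.2517
strain_rate = 0.7795


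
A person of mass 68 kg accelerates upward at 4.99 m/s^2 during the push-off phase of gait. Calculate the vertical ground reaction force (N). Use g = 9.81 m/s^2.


GRF = m * (g + a)
GRF = 68 * (9.81 + 4.99)
GRF = 68 * 14.8000
GRF = 1006.4000


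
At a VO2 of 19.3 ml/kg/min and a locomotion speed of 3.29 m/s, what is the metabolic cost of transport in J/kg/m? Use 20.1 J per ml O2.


Power per kg = VO2 * 20.1 / 60
Power per kg = 19.3 * 20.1 / 60 = 6.4655 W/kg
Cost = power_per_kg / speed
Cost = 6.4655 / 3.29
Cost = 1.9652


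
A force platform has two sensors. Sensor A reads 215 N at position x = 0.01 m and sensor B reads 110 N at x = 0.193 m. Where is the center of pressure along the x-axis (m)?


COP_x = (F1*x1 + F2*x2) / (F1 + F2)
COP_x = (215*0.01 + 110*0.193) / (215 + 110)
Numerator = 23.3800
Denominator = 325
COP_x = 0.0719


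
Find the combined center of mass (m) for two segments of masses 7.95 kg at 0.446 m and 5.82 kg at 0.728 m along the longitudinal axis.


COM = (m1*x1 + m2*x2) / (m1 + m2)
COM = (7.95*0.446 + 5.82*0.728) / (7.95 + 5.82)
Numerator = 7.7827
Denominator = 13.7700
COM = 0.5652


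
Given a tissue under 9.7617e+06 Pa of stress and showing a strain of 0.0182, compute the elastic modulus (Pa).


E = stress / strain
E = 9.7617e+06 / 0.0182
E = 5.3636e+08


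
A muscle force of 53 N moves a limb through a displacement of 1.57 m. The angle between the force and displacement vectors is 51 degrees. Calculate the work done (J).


W = F * d * cos(theta)
theta = 51 deg = 0.8901 rad
cos(theta) = 0.6293
W = 53 * 1.57 * 0.6293
W = 52.3657


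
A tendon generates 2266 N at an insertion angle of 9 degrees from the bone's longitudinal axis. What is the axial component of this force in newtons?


F_eff = F_tendon * cos(theta)
theta = 9 deg = 0.1571 rad
cos(theta) = 0.9877
F_eff = 2266 * 0.9877
F_eff = 2238.1018


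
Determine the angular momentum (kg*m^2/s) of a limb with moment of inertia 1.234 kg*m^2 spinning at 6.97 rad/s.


L = I * omega
L = 1.234 * 6.97
L = 8.6010


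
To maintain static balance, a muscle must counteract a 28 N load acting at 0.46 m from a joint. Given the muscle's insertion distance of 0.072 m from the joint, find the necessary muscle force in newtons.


F_muscle = W * d_load / d_muscle
F_muscle = 28 * 0.46 / 0.072
Numerator = 12.8800
F_muscle = 178.8889


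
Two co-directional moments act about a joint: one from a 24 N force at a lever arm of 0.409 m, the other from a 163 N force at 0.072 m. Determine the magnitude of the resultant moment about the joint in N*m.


M = F1 * d1 + F2 * d2
M = 24 * 0.409 + 163 * 0.072
M = 9.8160 + 11.7360
M = 21.5520


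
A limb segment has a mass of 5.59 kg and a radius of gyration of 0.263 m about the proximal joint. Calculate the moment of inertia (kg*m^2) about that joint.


I = m * k^2
I = 5.59 * 0.263^2
k^2 = 0.0692
I = 0.3867


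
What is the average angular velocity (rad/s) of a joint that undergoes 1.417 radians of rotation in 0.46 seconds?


omega = delta_theta / delta_t
omega = 1.417 / 0.46
omega = 3.0804


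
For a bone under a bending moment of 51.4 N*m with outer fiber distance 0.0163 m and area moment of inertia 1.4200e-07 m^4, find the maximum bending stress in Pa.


sigma = M * c / I
sigma = 51.4 * 0.0163 / 1.4200e-07
M * c = 0.8378
sigma = 5.9001e+06


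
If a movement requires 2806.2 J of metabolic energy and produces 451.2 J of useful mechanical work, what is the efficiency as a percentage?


eta = (W_mech / E_meta) * 100
eta = (451.2 / 2806.2) * 100
ratio = 0.1608
eta = 16.0787


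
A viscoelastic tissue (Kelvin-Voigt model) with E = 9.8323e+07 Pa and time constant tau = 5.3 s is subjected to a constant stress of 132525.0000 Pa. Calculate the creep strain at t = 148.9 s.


epsilon(t) = (sigma/E) * (1 - exp(-t/tau))
sigma/E = 132525.0000 / 9.8323e+07 = 0.0013
exp(-t/tau) = exp(-148.9 / 5.3) = 6.2919e-13
epsilon = 0.0013 * (1 - 6.2919e-13)
epsilon = 0.0013


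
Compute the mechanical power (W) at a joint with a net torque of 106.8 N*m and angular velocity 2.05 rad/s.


P = M * omega
P = 106.8 * 2.05
P = 218.9400


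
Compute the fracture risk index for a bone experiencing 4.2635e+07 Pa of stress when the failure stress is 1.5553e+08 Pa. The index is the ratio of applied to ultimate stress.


FRI = applied / ultimate
FRI = 4.2635e+07 / 1.5553e+08
FRI = 0.2741


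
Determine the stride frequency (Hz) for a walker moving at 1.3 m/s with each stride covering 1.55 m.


f = v / stride_length
f = 1.3 / 1.55
f = 0.8387


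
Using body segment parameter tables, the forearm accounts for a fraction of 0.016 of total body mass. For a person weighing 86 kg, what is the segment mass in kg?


m_segment = body_mass * fraction
m_segment = 86 * 0.016
m_segment = 1.3760


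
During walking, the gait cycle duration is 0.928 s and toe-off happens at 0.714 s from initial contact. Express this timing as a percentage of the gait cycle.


pct = (event_time / cycle_time) * 100
pct = (0.714 / 0.928) * 100
ratio = 0.7694
pct = 76.9397


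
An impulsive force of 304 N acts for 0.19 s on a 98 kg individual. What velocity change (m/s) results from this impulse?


J = F * dt = 304 * 0.19 = 57.7600 N*s
delta_v = J / m
delta_v = 57.7600 / 98
delta_v = 0.5894


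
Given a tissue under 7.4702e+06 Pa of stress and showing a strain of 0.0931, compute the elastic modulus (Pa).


E = stress / strain
E = 7.4702e+06 / 0.0931
E = 8.0238e+07


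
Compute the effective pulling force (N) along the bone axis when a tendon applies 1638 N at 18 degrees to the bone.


F_eff = F_tendon * cos(theta)
theta = 18 deg = 0.3142 rad
cos(theta) = 0.9511
F_eff = 1638 * 0.9511
F_eff = 1557.8306


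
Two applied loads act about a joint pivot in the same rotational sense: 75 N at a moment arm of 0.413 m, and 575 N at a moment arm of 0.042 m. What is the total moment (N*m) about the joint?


M = F1 * d1 + F2 * d2
M = 75 * 0.413 + 575 * 0.042
M = 30.9750 + 24.1500
M = 55.1250


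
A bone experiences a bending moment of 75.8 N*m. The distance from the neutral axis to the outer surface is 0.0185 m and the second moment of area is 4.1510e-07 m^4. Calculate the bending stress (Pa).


sigma = M * c / I
sigma = 75.8 * 0.0185 / 4.1510e-07
M * c = 1.4023
sigma = 3.3782e+06


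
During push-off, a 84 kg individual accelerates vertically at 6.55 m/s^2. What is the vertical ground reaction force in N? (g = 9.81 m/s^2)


GRF = m * (g + a)
GRF = 84 * (9.81 + 6.55)
GRF = 84 * 16.3600
GRF = 1374.2400


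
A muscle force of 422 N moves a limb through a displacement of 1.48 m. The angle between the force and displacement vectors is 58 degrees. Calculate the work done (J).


W = F * d * cos(theta)
theta = 58 deg = 1.0123 rad
cos(theta) = 0.5299
W = 422 * 1.48 * 0.5299
W = 330.9664


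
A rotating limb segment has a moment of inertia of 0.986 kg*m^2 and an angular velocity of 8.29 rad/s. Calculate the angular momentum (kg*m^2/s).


L = I * omega
L = 0.986 * 8.29
L = 8.1739


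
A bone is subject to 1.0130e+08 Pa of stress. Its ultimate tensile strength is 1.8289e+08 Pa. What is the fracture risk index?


FRI = applied / ultimate
FRI = 1.0130e+08 / 1.8289e+08
FRI = 0.5539


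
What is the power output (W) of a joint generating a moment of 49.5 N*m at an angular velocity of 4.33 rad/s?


P = M * omega
P = 49.5 * 4.33
P = 214.3350


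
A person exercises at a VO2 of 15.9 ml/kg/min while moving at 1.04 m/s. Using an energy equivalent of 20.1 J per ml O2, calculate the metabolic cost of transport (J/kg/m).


Power per kg = VO2 * 20.1 / 60
Power per kg = 15.9 * 20.1 / 60 = 5.3265 W/kg
Cost = power_per_kg / speed
Cost = 5.3265 / 1.04
Cost = 5.1216


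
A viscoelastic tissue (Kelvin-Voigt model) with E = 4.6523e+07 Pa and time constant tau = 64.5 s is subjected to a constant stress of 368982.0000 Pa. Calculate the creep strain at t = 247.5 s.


epsilon(t) = (sigma/E) * (1 - exp(-t/tau))
sigma/E = 368982.0000 / 4.6523e+07 = 0.0079
exp(-t/tau) = exp(-247.5 / 64.5) = 0.0216
epsilon = 0.0079 * (1 - 0.0216)
epsilon = 0.0078


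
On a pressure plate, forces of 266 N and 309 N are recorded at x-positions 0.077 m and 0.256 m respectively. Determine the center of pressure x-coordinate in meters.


COP_x = (F1*x1 + F2*x2) / (F1 + F2)
COP_x = (266*0.077 + 309*0.256) / (266 + 309)
Numerator = 99.5860
Denominator = 575
COP_x = 0.1732


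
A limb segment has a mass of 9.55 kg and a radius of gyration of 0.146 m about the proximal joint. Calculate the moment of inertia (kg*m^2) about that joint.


I = m * k^2
I = 9.55 * 0.146^2
k^2 = 0.0213
I = 0.2036


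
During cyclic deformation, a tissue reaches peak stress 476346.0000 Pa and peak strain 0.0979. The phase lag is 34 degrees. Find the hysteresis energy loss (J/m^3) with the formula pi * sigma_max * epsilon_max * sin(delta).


E_loss = pi * sigma_max * epsilon_max * sin(delta)
delta = 34 deg = 0.5934 rad
sin(delta) = 0.5592
E_loss = pi * 476346.0000 * 0.0979 * 0.5592
E_loss = 81925.0544


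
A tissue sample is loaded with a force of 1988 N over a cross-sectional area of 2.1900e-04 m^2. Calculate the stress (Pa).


stress = F / A
stress = 1988 / 2.1900e-04
stress = 9.0776e+06


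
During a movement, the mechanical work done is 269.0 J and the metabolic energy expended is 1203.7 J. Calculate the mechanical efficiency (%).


eta = (W_mech / E_meta) * 100
eta = (269.0 / 1203.7) * 100
ratio = 0.2235
eta = 22.3478


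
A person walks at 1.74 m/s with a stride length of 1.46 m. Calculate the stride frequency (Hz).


f = v / stride_length
f = 1.74 / 1.46
f = 1.1918


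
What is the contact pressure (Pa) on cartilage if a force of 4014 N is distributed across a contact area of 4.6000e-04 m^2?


P = F / A
P = 4014 / 4.6000e-04
P = 8.7261e+06


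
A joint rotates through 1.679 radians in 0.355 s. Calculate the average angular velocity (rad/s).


omega = delta_theta / delta_t
omega = 1.679 / 0.355
omega = 4.7296


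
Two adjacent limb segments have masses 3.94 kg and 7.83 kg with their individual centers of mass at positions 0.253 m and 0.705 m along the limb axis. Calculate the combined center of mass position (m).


COM = (m1*x1 + m2*x2) / (m1 + m2)
COM = (3.94*0.253 + 7.83*0.705) / (3.94 + 7.83)
Numerator = 6.5170
Denominator = 11.7700
COM = 0.5537


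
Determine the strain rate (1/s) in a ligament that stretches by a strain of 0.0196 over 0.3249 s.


strain_rate = delta_strain / delta_t
strain_rate = 0.0196 / 0.3249
strain_rate = 0.0603


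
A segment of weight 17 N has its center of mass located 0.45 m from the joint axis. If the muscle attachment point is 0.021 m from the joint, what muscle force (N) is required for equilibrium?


F_muscle = W * d_load / d_muscle
F_muscle = 17 * 0.45 / 0.021
Numerator = 7.6500
F_muscle = 364.2857


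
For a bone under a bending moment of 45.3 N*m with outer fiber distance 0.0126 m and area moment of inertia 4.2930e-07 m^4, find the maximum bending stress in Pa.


sigma = M * c / I
sigma = 45.3 * 0.0126 / 4.2930e-07
M * c = 0.5708
sigma = 1.3296e+06


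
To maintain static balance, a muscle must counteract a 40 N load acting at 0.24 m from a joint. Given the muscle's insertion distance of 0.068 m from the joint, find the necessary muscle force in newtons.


F_muscle = W * d_load / d_muscle
F_muscle = 40 * 0.24 / 0.068
Numerator = 9.6000
F_muscle = 141.1765


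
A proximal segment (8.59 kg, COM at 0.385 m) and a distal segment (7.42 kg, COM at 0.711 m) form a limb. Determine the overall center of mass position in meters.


COM = (m1*x1 + m2*x2) / (m1 + m2)
COM = (8.59*0.385 + 7.42*0.711) / (8.59 + 7.42)
Numerator = 8.5828
Denominator = 16.0100
COM = 0.5361


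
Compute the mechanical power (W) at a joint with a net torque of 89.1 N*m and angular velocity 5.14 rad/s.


P = M * omega
P = 89.1 * 5.14
P = 457.9740


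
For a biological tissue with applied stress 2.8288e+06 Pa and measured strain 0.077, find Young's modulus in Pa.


E = stress / strain
E = 2.8288e+06 / 0.077
E = 3.6738e+07


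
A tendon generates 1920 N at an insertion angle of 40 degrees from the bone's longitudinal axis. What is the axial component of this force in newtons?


F_eff = F_tendon * cos(theta)
theta = 40 deg = 0.6981 rad
cos(theta) = 0.7660
F_eff = 1920 * 0.7660
F_eff = 1470.8053


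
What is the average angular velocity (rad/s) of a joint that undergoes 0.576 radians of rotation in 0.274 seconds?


omega = delta_theta / delta_t
omega = 0.576 / 0.274
omega = 2.1022


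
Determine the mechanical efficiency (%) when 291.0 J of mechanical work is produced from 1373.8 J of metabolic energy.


eta = (W_mech / E_meta) * 100
eta = (291.0 / 1373.8) * 100
ratio = 0.2118
eta = 21.1821


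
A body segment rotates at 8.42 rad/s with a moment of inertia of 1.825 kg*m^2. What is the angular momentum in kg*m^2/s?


L = I * omega
L = 1.825 * 8.42
L = 15.3665


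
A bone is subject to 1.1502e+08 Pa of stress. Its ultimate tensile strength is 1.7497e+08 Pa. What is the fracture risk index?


FRI = applied / ultimate
FRI = 1.1502e+08 / 1.7497e+08
FRI = 0.6574


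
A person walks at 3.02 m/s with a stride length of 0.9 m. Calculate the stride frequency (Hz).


f = v / stride_length
f = 3.02 / 0.9
f = 3.3556


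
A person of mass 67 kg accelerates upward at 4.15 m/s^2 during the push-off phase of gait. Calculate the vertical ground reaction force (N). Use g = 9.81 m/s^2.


GRF = m * (g + a)
GRF = 67 * (9.81 + 4.15)
GRF = 67 * 13.9600
GRF = 935.3200


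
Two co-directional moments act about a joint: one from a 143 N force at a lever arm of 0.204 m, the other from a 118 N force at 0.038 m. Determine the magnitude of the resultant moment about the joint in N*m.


M = F1 * d1 + F2 * d2
M = 143 * 0.204 + 118 * 0.038
M = 29.1720 + 4.4840
M = 33.6560


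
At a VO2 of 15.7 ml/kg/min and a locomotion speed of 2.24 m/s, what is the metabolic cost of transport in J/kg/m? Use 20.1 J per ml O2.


Power per kg = VO2 * 20.1 / 60
Power per kg = 15.7 * 20.1 / 60 = 5.2595 W/kg
Cost = power_per_kg / speed
Cost = 5.2595 / 2.24
Cost = 2.3480


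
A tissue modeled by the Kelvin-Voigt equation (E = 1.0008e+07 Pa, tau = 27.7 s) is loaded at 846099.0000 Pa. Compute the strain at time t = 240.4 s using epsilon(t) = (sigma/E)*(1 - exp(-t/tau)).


epsilon(t) = (sigma/E) * (1 - exp(-t/tau))
sigma/E = 846099.0000 / 1.0008e+07 = 0.0845
exp(-t/tau) = exp(-240.4 / 27.7) = 1.7017e-04
epsilon = 0.0845 * (1 - 1.7017e-04)
epsilon = 0.0845


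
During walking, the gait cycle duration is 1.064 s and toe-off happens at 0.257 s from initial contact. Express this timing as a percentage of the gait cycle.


pct = (event_time / cycle_time) * 100
pct = (0.257 / 1.064) * 100
ratio = 0.2415
pct = 24.1541


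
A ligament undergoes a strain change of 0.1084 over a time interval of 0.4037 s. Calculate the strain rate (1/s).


strain_rate = delta_strain / delta_t
strain_rate = 0.1084 / 0.4037
strain_rate = 0.2685


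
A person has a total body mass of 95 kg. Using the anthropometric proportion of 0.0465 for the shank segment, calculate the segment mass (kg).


m_segment = body_mass * fraction
m_segment = 95 * 0.0465
m_segment = 4.4175


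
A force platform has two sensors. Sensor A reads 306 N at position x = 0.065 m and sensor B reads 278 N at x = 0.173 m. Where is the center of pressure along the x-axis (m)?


COP_x = (F1*x1 + F2*x2) / (F1 + F2)
COP_x = (306*0.065 + 278*0.173) / (306 + 278)
Numerator = 67.9840
Denominator = 584
COP_x = 0.1164


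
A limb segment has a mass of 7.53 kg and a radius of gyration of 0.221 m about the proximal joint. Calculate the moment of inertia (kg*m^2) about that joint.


I = m * k^2
I = 7.53 * 0.221^2
k^2 = 0.0488
I = 0.3678


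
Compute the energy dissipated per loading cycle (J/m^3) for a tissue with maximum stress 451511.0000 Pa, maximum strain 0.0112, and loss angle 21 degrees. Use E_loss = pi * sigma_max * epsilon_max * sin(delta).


E_loss = pi * sigma_max * epsilon_max * sin(delta)
delta = 21 deg = 0.3665 rad
sin(delta) = 0.3584
E_loss = pi * 451511.0000 * 0.0112 * 0.3584
E_loss = 5693.3174


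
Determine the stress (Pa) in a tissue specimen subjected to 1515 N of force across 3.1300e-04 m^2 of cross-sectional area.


stress = F / A
stress = 1515 / 3.1300e-04
stress = 4.8403e+06


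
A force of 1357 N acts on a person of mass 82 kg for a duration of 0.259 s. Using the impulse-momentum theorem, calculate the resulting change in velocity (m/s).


J = F * dt = 1357 * 0.259 = 351.4630 N*s
delta_v = J / m
delta_v = 351.4630 / 82
delta_v = 4.2861


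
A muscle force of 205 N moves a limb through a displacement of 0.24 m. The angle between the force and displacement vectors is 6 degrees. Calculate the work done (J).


W = F * d * cos(theta)
theta = 6 deg = 0.1047 rad
cos(theta) = 0.9945
W = 205 * 0.24 * 0.9945
W = 48.9305


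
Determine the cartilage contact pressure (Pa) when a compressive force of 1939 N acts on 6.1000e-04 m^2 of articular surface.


P = F / A
P = 1939 / 6.1000e-04
P = 3.1787e+06


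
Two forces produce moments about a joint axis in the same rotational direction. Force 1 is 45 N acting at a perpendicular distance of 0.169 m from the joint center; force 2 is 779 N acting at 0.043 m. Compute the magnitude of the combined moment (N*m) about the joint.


M = F1 * d1 + F2 * d2
M = 45 * 0.169 + 779 * 0.043
M = 7.6050 + 33.4970
M = 41.1020


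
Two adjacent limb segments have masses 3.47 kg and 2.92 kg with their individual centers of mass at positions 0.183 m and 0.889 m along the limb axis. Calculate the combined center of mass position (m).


COM = (m1*x1 + m2*x2) / (m1 + m2)
COM = (3.47*0.183 + 2.92*0.889) / (3.47 + 2.92)
Numerator = 3.2309
Denominator = 6.3900
COM = 0.5056


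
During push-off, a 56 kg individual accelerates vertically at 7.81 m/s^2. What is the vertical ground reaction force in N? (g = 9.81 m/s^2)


GRF = m * (g + a)
GRF = 56 * (9.81 + 7.81)
GRF = 56 * 17.6200
GRF = 986.7200


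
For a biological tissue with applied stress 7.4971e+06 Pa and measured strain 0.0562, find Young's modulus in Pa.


E = stress / strain
E = 7.4971e+06 / 0.0562
E = 1.3340e+08


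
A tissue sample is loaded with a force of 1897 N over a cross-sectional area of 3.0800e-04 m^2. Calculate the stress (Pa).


stress = F / A
stress = 1897 / 3.0800e-04
stress = 6.1591e+06


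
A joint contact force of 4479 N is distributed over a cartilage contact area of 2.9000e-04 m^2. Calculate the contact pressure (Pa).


P = F / A
P = 4479 / 2.9000e-04
P = 1.5445e+07


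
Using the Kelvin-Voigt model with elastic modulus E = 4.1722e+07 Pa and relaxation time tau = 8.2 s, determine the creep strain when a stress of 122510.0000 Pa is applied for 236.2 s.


epsilon(t) = (sigma/E) * (1 - exp(-t/tau))
sigma/E = 122510.0000 / 4.1722e+07 = 0.0029
exp(-t/tau) = exp(-236.2 / 8.2) = 3.0917e-13
epsilon = 0.0029 * (1 - 3.0917e-13)
epsilon = 0.0029


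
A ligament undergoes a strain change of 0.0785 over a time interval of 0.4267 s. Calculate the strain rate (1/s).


strain_rate = delta_strain / delta_t
strain_rate = 0.0785 / 0.4267
strain_rate = 0.1840


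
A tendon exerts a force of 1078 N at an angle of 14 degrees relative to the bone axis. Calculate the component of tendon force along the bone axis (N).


F_eff = F_tendon * cos(theta)
theta = 14 deg = 0.2443 rad
cos(theta) = 0.9703
F_eff = 1078 * 0.9703
F_eff = 1045.9788


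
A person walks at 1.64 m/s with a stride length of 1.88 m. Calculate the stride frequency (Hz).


f = v / stride_length
f = 1.64 / 1.88
f = 0.8723


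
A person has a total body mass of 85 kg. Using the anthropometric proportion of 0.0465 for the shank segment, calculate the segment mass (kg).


m_segment = body_mass * fraction
m_segment = 85 * 0.0465
m_segment = 3.9525


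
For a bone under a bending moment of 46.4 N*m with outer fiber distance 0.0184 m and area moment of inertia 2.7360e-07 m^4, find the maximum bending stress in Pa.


sigma = M * c / I
sigma = 46.4 * 0.0184 / 2.7360e-07
M * c = 0.8538
sigma = 3.1205e+06


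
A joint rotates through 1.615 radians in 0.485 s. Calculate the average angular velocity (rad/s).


omega = delta_theta / delta_t
omega = 1.615 / 0.485
omega = 3.3299


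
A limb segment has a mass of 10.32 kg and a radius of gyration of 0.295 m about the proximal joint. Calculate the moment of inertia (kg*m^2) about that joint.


I = m * k^2
I = 10.32 * 0.295^2
k^2 = 0.0870
I = 0.8981


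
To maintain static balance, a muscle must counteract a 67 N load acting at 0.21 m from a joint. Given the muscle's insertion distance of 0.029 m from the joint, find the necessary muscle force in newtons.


F_muscle = W * d_load / d_muscle
F_muscle = 67 * 0.21 / 0.029
Numerator = 14.0700
F_muscle = 485.1724


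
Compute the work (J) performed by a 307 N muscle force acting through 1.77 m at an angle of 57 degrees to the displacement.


W = F * d * cos(theta)
theta = 57 deg = 0.9948 rad
cos(theta) = 0.5446
W = 307 * 1.77 * 0.5446
W = 295.9514


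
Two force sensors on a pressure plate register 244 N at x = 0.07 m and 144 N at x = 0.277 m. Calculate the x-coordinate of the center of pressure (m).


COP_x = (F1*x1 + F2*x2) / (F1 + F2)
COP_x = (244*0.07 + 144*0.277) / (244 + 144)
Numerator = 56.9680
Denominator = 388
COP_x = 0.1468


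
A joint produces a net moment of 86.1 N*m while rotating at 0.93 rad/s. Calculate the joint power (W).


P = M * omega
P = 86.1 * 0.93
P = 80.0730


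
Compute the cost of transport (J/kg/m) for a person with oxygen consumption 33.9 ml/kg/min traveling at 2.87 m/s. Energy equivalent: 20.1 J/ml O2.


Power per kg = VO2 * 20.1 / 60
Power per kg = 33.9 * 20.1 / 60 = 11.3565 W/kg
Cost = power_per_kg / speed
Cost = 11.3565 / 2.87
Cost = 3.9570


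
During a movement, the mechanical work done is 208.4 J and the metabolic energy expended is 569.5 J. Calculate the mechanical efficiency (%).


eta = (W_mech / E_meta) * 100
eta = (208.4 / 569.5) * 100
ratio = 0.3659
eta = 36.5935


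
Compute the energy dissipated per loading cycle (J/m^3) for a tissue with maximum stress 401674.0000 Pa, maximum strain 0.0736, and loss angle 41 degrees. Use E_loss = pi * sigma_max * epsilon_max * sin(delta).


E_loss = pi * sigma_max * epsilon_max * sin(delta)
delta = 41 deg = 0.7156 rad
sin(delta) = 0.6561
E_loss = pi * 401674.0000 * 0.0736 * 0.6561
E_loss = 60931.8445


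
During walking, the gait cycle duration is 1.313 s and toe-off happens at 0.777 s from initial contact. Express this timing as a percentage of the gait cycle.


pct = (event_time / cycle_time) * 100
pct = (0.777 / 1.313) * 100
ratio = 0.5918
pct = 59.1775


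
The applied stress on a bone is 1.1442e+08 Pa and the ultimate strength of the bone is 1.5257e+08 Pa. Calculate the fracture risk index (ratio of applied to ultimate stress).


FRI = applied / ultimate
FRI = 1.1442e+08 / 1.5257e+08
FRI = 0.7500


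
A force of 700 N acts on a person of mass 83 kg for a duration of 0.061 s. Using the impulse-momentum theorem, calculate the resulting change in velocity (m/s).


J = F * dt = 700 * 0.061 = 42.7000 N*s
delta_v = J / m
delta_v = 42.7000 / 83
delta_v = 0.5145


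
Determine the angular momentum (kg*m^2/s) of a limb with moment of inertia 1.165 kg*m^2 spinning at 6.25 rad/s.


L = I * omega
L = 1.165 * 6.25
L = 7.2812


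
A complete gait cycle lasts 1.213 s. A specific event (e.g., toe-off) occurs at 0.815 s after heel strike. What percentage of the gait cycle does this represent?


pct = (event_time / cycle_time) * 100
pct = (0.815 / 1.213) * 100
ratio = 0.6719
pct = 67.1888


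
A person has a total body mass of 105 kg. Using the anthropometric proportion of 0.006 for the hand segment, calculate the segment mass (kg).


m_segment = body_mass * fraction
m_segment = 105 * 0.006
m_segment = 0.6300


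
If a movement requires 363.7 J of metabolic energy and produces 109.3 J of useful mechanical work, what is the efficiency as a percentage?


eta = (W_mech / E_meta) * 100
eta = (109.3 / 363.7) * 100
ratio = 0.3005
eta = 30.0522


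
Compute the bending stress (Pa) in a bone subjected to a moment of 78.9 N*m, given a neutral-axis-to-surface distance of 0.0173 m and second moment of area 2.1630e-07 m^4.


sigma = M * c / I
sigma = 78.9 * 0.0173 / 2.1630e-07
M * c = 1.3650
sigma = 6.3105e+06


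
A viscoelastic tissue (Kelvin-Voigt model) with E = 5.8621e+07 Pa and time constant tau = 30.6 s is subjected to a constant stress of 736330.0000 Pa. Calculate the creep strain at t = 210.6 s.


epsilon(t) = (sigma/E) * (1 - exp(-t/tau))
sigma/E = 736330.0000 / 5.8621e+07 = 0.0126
exp(-t/tau) = exp(-210.6 / 30.6) = 0.0010
epsilon = 0.0126 * (1 - 0.0010)
epsilon = 0.0125


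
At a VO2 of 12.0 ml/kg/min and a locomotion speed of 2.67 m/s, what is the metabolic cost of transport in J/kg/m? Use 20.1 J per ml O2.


Power per kg = VO2 * 20.1 / 60
Power per kg = 12.0 * 20.1 / 60 = 4.0200 W/kg
Cost = power_per_kg / speed
Cost = 4.0200 / 2.67
Cost = 1.5056


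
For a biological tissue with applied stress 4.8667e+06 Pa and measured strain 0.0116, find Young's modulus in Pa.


E = stress / strain
E = 4.8667e+06 / 0.0116
E = 4.1954e+08


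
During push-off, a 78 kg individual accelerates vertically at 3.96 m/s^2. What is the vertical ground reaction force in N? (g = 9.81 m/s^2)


GRF = m * (g + a)
GRF = 78 * (9.81 + 3.96)
GRF = 78 * 13.7700
GRF = 1074.0600


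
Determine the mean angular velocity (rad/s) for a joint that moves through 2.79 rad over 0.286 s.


omega = delta_theta / delta_t
omega = 2.79 / 0.286
omega = 9.7552


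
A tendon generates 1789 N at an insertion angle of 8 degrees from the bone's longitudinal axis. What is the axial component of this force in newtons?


F_eff = F_tendon * cos(theta)
theta = 8 deg = 0.1396 rad
cos(theta) = 0.9903
F_eff = 1789 * 0.9903
F_eff = 1771.5896


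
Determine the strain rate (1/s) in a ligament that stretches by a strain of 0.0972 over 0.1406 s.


strain_rate = delta_strain / delta_t
strain_rate = 0.0972 / 0.1406
strain_rate = 0.6913


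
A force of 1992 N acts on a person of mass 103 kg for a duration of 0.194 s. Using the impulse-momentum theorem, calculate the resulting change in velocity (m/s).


J = F * dt = 1992 * 0.194 = 386.4480 N*s
delta_v = J / m
delta_v = 386.4480 / 103
delta_v = 3.7519


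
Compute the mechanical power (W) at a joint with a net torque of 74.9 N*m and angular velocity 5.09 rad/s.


P = M * omega
P = 74.9 * 5.09
P = 381.2410


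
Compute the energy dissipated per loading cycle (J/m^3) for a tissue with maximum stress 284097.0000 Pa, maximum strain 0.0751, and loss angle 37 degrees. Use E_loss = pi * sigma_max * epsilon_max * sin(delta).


E_loss = pi * sigma_max * epsilon_max * sin(delta)
delta = 37 deg = 0.6458 rad
sin(delta) = 0.6018
E_loss = pi * 284097.0000 * 0.0751 * 0.6018
E_loss = 40338.4756


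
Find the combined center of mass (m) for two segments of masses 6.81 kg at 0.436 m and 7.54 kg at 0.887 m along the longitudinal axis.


COM = (m1*x1 + m2*x2) / (m1 + m2)
COM = (6.81*0.436 + 7.54*0.887) / (6.81 + 7.54)
Numerator = 9.6571
Denominator = 14.3500
COM = 0.6730


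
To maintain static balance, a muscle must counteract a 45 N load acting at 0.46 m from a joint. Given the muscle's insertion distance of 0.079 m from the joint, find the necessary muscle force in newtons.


F_muscle = W * d_load / d_muscle
F_muscle = 45 * 0.46 / 0.079
Numerator = 20.7000
F_muscle = 262.0253


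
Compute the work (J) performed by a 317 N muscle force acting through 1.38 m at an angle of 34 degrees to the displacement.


W = F * d * cos(theta)
theta = 34 deg = 0.5934 rad
cos(theta) = 0.8290
W = 317 * 1.38 * 0.8290
W = 362.6708


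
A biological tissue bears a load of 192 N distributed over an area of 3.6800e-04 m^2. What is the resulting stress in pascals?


stress = F / A
stress = 192 / 3.6800e-04
stress = 521739.1304


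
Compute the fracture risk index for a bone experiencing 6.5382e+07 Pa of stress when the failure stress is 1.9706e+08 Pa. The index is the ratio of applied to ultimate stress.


FRI = applied / ultimate
FRI = 6.5382e+07 / 1.9706e+08
FRI = 0.3318


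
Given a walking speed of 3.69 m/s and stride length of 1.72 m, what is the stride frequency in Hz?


f = v / stride_length
f = 3.69 / 1.72
f = 2.1453


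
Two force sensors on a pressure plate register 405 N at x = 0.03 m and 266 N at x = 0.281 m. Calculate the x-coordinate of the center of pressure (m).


COP_x = (F1*x1 + F2*x2) / (F1 + F2)
COP_x = (405*0.03 + 266*0.281) / (405 + 266)
Numerator = 86.8960
Denominator = 671
COP_x = 0.1295


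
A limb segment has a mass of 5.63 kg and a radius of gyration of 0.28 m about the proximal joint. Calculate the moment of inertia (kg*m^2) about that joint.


I = m * k^2
I = 5.63 * 0.28^2
k^2 = 0.0784
I = 0.4414


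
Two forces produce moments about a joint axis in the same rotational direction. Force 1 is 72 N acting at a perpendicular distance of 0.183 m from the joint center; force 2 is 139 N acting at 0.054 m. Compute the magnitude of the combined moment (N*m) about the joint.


M = F1 * d1 + F2 * d2
M = 72 * 0.183 + 139 * 0.054
M = 13.1760 + 7.5060
M = 20.6820


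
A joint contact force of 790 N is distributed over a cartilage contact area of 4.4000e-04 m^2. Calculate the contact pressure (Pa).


P = F / A
P = 790 / 4.4000e-04
P = 1.7955e+06


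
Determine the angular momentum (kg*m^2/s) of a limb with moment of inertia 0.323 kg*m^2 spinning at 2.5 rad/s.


L = I * omega
L = 0.323 * 2.5
L = 0.8075


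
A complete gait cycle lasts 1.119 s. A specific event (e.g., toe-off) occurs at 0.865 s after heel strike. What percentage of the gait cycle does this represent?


pct = (event_time / cycle_time) * 100
pct = (0.865 / 1.119) * 100
ratio = 0.7730
pct = 77.3012


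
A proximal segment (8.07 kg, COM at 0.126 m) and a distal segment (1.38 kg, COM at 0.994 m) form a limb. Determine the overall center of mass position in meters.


COM = (m1*x1 + m2*x2) / (m1 + m2)
COM = (8.07*0.126 + 1.38*0.994) / (8.07 + 1.38)
Numerator = 2.3885
Denominator = 9.4500
COM = 0.2528


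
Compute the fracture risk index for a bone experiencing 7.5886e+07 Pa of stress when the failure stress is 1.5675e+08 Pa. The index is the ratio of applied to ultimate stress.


FRI = applied / ultimate
FRI = 7.5886e+07 / 1.5675e+08
FRI = 0.4841


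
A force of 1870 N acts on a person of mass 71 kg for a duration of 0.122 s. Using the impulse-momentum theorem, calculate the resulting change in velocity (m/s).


J = F * dt = 1870 * 0.122 = 228.1400 N*s
delta_v = J / m
delta_v = 228.1400 / 71
delta_v = 3.2132


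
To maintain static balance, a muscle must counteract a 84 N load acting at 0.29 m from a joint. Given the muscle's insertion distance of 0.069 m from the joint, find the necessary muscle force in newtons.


F_muscle = W * d_load / d_muscle
F_muscle = 84 * 0.29 / 0.069
Numerator = 24.3600
F_muscle = 353.0435


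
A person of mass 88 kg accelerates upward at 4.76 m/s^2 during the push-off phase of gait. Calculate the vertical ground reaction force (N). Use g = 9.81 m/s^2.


GRF = m * (g + a)
GRF = 88 * (9.81 + 4.76)
GRF = 88 * 14.5700
GRF = 1282.1600


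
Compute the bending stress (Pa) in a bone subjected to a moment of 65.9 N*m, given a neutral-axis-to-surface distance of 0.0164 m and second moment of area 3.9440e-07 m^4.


sigma = M * c / I
sigma = 65.9 * 0.0164 / 3.9440e-07
M * c = 1.0808
sigma = 2.7403e+06


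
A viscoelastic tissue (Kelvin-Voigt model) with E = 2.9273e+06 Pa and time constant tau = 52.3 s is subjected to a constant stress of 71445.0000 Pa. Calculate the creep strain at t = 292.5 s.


epsilon(t) = (sigma/E) * (1 - exp(-t/tau))
sigma/E = 71445.0000 / 2.9273e+06 = 0.0244
exp(-t/tau) = exp(-292.5 / 52.3) = 0.0037
epsilon = 0.0244 * (1 - 0.0037)
epsilon = 0.0243


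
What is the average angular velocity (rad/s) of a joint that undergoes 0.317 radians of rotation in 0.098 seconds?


omega = delta_theta / delta_t
omega = 0.317 / 0.098
omega = 3.2347


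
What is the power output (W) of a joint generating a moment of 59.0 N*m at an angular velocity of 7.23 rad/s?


P = M * omega
P = 59.0 * 7.23
P = 426.5700


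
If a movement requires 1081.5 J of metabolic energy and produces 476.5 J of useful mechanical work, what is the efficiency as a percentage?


eta = (W_mech / E_meta) * 100
eta = (476.5 / 1081.5) * 100
ratio = 0.4406
eta = 44.0592


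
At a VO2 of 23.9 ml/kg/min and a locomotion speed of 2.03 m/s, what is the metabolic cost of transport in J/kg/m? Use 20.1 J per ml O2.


Power per kg = VO2 * 20.1 / 60
Power per kg = 23.9 * 20.1 / 60 = 8.0065 W/kg
Cost = power_per_kg / speed
Cost = 8.0065 / 2.03
Cost = 3.9441


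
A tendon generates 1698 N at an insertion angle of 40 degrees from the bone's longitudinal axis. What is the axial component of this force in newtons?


F_eff = F_tendon * cos(theta)
theta = 40 deg = 0.6981 rad
cos(theta) = 0.7660
F_eff = 1698 * 0.7660
F_eff = 1300.7435


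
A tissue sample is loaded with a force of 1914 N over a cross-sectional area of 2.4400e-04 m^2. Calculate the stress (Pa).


stress = F / A
stress = 1914 / 2.4400e-04
stress = 7.8443e+06


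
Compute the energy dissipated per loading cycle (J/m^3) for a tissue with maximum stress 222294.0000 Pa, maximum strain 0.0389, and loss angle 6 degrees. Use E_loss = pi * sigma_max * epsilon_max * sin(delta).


E_loss = pi * sigma_max * epsilon_max * sin(delta)
delta = 6 deg = 0.1047 rad
sin(delta) = 0.1045
E_loss = pi * 222294.0000 * 0.0389 * 0.1045
E_loss = 2839.6302


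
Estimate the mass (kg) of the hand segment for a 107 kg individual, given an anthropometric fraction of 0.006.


m_segment = body_mass * fraction
m_segment = 107 * 0.006
m_segment = 0.6420


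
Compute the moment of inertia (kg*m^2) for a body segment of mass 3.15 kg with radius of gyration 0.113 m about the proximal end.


I = m * k^2
I = 3.15 * 0.113^2
k^2 = 0.0128
I = 0.0402


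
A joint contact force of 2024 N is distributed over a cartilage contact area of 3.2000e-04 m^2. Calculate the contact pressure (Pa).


P = F / A
P = 2024 / 3.2000e-04
P = 6.3250e+06
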